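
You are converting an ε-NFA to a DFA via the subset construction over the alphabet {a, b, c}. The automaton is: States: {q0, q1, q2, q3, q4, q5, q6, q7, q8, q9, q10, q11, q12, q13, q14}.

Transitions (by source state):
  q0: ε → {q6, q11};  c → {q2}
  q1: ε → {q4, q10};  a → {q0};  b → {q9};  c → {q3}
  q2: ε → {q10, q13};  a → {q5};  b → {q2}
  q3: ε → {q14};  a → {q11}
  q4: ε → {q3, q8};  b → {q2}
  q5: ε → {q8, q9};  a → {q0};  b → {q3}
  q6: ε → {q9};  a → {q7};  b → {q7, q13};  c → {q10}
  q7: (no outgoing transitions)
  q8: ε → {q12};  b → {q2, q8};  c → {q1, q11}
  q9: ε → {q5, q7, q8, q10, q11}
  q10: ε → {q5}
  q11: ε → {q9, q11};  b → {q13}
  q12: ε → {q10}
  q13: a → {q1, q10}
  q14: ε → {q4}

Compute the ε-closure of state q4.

{q3, q4, q5, q7, q8, q9, q10, q11, q12, q14}

Start with {q4}.
From q4 via ε: add q3, q8.
From q3 via ε: add q14.
From q8 via ε: add q12.
From q12 via ε: add q10.
From q10 via ε: add q5.
From q5 via ε: add q9.
From q9 via ε: add q7, q11.
No new states can be added; the closed set is {q3, q4, q5, q7, q8, q9, q10, q11, q12, q14}.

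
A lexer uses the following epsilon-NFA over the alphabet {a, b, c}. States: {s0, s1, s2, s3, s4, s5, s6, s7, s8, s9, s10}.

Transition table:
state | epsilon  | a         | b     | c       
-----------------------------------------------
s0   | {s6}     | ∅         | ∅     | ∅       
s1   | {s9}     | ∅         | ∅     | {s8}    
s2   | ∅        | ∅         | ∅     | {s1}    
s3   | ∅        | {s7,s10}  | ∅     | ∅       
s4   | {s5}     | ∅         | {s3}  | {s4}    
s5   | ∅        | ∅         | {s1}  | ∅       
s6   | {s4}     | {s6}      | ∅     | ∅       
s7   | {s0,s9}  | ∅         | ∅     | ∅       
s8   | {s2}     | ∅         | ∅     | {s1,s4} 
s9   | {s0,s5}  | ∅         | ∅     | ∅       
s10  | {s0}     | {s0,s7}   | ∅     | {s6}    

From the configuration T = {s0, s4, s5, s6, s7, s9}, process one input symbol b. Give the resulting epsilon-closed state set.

{s0, s1, s3, s4, s5, s6, s9}

s4 on b → {s3}.
s5 on b → {s1}.
No b-transition from s0, s6, s7, s9.
Union after reading b: {s1, s3}.
Now take the epsilon-closure:
From s1 via epsilon: add s9.
From s9 via epsilon: add s0, s5.
From s0 via epsilon: add s6.
From s6 via epsilon: add s4.
No new states can be added; the closed set is {s0, s1, s3, s4, s5, s6, s9}.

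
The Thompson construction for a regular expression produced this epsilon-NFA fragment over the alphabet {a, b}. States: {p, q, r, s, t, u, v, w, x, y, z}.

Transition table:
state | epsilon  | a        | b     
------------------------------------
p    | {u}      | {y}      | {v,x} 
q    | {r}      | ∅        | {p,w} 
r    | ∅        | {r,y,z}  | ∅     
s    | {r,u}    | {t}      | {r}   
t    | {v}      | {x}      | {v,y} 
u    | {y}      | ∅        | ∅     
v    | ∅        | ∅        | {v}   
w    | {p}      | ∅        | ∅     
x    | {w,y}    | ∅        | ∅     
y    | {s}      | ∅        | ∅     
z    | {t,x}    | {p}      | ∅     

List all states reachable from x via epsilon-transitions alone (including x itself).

{p, r, s, u, w, x, y}

Start with {x}.
From x via epsilon: add w, y.
From w via epsilon: add p.
From y via epsilon: add s.
From p via epsilon: add u.
From s via epsilon: add r.
No new states can be added; the closed set is {p, r, s, u, w, x, y}.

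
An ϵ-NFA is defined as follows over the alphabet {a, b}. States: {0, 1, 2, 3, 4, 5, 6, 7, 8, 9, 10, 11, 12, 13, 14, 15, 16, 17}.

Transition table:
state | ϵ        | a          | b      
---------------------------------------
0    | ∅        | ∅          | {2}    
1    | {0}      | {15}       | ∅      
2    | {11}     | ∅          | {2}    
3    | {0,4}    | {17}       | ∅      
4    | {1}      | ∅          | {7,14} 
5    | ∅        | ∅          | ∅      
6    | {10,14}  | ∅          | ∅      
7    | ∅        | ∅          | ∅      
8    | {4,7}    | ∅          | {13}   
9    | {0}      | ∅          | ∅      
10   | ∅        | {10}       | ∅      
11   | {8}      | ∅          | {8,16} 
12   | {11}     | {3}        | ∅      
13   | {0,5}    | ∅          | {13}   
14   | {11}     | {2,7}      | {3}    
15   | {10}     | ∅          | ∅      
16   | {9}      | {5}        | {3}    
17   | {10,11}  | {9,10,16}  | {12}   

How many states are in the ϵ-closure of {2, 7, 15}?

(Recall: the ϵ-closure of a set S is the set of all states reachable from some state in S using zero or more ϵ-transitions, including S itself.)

Start with {2, 7, 15}.
From 2 via ϵ: add 11.
From 15 via ϵ: add 10.
From 11 via ϵ: add 8.
From 8 via ϵ: add 4.
From 4 via ϵ: add 1.
From 1 via ϵ: add 0.
ϵ-closure = {0, 1, 2, 4, 7, 8, 10, 11, 15}, which has 9 states.

9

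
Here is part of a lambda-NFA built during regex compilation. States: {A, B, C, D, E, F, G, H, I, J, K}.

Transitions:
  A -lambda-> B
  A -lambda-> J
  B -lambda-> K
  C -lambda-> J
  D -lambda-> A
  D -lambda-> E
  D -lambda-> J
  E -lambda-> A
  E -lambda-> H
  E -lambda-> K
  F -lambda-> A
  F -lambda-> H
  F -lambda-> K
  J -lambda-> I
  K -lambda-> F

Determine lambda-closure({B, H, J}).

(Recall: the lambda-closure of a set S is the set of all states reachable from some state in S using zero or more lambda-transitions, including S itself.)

{A, B, F, H, I, J, K}

Start with {B, H, J}.
From B via lambda: add K.
From J via lambda: add I.
From K via lambda: add F.
From F via lambda: add A.
No new states can be added; the closed set is {A, B, F, H, I, J, K}.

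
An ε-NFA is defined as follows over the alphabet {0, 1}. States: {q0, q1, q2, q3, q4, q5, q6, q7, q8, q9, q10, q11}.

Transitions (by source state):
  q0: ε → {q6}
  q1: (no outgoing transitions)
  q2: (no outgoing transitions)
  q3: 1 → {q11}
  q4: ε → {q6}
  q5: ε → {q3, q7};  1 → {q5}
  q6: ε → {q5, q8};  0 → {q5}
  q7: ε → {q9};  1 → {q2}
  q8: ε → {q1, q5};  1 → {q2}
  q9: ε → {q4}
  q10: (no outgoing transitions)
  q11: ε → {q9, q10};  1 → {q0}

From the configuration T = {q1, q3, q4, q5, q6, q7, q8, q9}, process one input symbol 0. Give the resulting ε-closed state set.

{q1, q3, q4, q5, q6, q7, q8, q9}

q6 on 0 → {q5}.
No 0-transition from q1, q3, q4, q5, q7, q8, q9.
Union after reading 0: {q5}.
Now take the ε-closure:
From q5 via ε: add q3, q7.
From q7 via ε: add q9.
From q9 via ε: add q4.
From q4 via ε: add q6.
From q6 via ε: add q8.
From q8 via ε: add q1.
No new states can be added; the closed set is {q1, q3, q4, q5, q6, q7, q8, q9}.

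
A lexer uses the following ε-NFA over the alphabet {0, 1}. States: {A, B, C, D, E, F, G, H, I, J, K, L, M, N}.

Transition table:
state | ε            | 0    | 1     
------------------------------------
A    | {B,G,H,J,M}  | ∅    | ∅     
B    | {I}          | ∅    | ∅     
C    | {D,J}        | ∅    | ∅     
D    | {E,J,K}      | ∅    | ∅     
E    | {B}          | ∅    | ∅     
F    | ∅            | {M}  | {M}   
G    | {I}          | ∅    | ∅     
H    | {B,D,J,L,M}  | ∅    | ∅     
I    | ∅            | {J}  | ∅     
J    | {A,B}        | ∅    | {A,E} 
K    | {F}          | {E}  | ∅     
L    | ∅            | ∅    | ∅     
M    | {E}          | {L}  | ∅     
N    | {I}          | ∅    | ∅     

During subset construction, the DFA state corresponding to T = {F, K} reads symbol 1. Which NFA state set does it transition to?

{B, E, I, M}

F on 1 → {M}.
No 1-transition from K.
Union after reading 1: {M}.
Now take the ε-closure:
From M via ε: add E.
From E via ε: add B.
From B via ε: add I.
No new states can be added; the closed set is {B, E, I, M}.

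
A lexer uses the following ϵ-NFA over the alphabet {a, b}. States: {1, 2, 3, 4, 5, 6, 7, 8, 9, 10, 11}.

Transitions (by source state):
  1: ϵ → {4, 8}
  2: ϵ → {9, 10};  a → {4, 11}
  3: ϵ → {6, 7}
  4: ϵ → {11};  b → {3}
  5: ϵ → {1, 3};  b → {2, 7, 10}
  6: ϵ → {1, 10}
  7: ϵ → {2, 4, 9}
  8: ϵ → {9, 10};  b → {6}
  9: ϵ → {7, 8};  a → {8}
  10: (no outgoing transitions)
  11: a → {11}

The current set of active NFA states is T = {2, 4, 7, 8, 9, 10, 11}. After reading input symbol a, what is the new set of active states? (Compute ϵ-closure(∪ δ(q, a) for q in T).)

2 on a → {4, 11}.
9 on a → {8}.
11 on a → {11}.
No a-transition from 4, 7, 8, 10.
Union after reading a: {4, 8, 11}.
Now take the ϵ-closure:
From 8 via ϵ: add 9, 10.
From 9 via ϵ: add 7.
From 7 via ϵ: add 2.
No new states can be added; the closed set is {2, 4, 7, 8, 9, 10, 11}.

{2, 4, 7, 8, 9, 10, 11}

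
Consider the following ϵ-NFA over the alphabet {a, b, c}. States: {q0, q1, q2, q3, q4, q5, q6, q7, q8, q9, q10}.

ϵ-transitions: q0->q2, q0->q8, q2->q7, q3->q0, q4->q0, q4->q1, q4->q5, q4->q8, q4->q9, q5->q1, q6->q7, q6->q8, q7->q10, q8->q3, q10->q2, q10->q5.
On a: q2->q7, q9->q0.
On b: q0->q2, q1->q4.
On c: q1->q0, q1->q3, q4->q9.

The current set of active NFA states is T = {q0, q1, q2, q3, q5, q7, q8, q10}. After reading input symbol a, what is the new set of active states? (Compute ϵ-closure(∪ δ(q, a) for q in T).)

{q1, q2, q5, q7, q10}

q2 on a → {q7}.
No a-transition from q0, q1, q3, q5, q7, q8, q10.
Union after reading a: {q7}.
Now take the ϵ-closure:
From q7 via ϵ: add q10.
From q10 via ϵ: add q2, q5.
From q5 via ϵ: add q1.
No new states can be added; the closed set is {q1, q2, q5, q7, q10}.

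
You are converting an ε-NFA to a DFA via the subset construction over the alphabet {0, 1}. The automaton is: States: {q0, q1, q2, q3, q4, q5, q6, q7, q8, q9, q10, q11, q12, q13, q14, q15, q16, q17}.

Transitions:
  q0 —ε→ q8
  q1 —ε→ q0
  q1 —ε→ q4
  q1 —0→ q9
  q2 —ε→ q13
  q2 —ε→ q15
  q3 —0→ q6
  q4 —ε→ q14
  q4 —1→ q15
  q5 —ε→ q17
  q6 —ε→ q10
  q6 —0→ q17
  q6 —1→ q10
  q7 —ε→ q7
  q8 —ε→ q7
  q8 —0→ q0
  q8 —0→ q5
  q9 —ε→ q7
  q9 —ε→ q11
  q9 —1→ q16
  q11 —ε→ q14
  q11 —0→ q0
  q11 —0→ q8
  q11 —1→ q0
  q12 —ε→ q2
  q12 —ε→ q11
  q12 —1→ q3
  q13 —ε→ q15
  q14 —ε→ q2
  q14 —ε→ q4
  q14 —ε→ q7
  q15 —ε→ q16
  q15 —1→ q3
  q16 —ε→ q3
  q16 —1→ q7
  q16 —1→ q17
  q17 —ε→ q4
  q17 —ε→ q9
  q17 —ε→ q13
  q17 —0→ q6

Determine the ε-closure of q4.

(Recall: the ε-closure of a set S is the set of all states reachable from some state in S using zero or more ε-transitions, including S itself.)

{q2, q3, q4, q7, q13, q14, q15, q16}

Start with {q4}.
From q4 via ε: add q14.
From q14 via ε: add q2, q7.
From q2 via ε: add q13, q15.
From q15 via ε: add q16.
From q16 via ε: add q3.
No new states can be added; the closed set is {q2, q3, q4, q7, q13, q14, q15, q16}.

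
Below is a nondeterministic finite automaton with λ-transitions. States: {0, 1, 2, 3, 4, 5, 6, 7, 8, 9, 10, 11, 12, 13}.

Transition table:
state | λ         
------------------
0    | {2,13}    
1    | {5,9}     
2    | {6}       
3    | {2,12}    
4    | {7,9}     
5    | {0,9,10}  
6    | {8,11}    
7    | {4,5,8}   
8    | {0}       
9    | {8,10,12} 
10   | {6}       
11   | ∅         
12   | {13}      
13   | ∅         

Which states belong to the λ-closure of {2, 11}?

Start with {2, 11}.
From 2 via λ: add 6.
From 6 via λ: add 8.
From 8 via λ: add 0.
From 0 via λ: add 13.
No new states can be added; the closed set is {0, 2, 6, 8, 11, 13}.

{0, 2, 6, 8, 11, 13}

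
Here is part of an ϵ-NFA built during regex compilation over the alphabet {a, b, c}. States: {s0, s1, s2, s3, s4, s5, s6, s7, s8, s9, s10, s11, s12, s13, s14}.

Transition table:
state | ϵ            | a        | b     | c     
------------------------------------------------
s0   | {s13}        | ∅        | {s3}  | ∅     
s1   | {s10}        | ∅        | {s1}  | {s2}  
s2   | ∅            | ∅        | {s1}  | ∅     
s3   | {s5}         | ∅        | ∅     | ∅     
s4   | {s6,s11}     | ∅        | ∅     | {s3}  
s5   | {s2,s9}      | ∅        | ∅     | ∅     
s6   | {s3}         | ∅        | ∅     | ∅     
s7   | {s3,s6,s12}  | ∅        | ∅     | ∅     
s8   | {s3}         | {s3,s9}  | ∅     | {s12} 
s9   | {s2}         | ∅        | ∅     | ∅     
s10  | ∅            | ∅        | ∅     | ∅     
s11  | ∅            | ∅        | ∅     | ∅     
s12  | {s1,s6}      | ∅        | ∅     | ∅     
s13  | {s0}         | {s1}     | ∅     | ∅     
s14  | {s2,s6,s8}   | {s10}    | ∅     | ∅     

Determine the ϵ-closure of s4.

Start with {s4}.
From s4 via ϵ: add s6, s11.
From s6 via ϵ: add s3.
From s3 via ϵ: add s5.
From s5 via ϵ: add s2, s9.
No new states can be added; the closed set is {s2, s3, s4, s5, s6, s9, s11}.

{s2, s3, s4, s5, s6, s9, s11}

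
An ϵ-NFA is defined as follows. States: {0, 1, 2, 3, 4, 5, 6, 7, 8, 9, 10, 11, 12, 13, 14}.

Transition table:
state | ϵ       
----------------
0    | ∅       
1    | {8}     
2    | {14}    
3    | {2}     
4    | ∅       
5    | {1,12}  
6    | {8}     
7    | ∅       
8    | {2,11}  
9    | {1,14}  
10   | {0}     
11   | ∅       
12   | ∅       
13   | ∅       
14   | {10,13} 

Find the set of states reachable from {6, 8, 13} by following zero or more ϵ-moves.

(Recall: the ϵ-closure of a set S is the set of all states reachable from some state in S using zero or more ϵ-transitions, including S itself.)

Start with {6, 8, 13}.
From 8 via ϵ: add 2, 11.
From 2 via ϵ: add 14.
From 14 via ϵ: add 10.
From 10 via ϵ: add 0.
No new states can be added; the closed set is {0, 2, 6, 8, 10, 11, 13, 14}.

{0, 2, 6, 8, 10, 11, 13, 14}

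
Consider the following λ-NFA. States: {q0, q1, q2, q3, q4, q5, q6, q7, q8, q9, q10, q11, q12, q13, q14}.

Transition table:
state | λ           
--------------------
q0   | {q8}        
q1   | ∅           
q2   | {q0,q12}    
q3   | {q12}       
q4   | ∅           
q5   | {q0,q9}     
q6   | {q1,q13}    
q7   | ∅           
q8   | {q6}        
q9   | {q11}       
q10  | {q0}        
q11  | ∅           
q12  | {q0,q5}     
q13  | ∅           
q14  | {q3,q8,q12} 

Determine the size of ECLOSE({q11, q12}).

Start with {q11, q12}.
From q12 via λ: add q0, q5.
From q0 via λ: add q8.
From q5 via λ: add q9.
From q8 via λ: add q6.
From q6 via λ: add q1, q13.
λ-closure = {q0, q1, q5, q6, q8, q9, q11, q12, q13}, which has 9 states.

9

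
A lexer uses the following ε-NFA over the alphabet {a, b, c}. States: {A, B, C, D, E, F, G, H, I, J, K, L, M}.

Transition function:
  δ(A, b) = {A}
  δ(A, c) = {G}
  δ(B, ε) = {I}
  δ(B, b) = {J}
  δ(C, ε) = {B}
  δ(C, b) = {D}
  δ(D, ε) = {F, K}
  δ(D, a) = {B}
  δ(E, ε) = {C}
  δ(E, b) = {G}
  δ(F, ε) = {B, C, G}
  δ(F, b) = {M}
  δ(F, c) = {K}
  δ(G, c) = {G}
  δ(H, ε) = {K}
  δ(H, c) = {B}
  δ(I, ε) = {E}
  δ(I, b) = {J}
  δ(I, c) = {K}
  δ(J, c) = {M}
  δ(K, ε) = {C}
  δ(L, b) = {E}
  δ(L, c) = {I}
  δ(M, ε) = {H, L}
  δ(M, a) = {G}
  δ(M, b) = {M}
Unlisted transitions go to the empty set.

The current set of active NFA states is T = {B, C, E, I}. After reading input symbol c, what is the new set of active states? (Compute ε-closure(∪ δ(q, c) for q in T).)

{B, C, E, I, K}

I on c → {K}.
No c-transition from B, C, E.
Union after reading c: {K}.
Now take the ε-closure:
From K via ε: add C.
From C via ε: add B.
From B via ε: add I.
From I via ε: add E.
No new states can be added; the closed set is {B, C, E, I, K}.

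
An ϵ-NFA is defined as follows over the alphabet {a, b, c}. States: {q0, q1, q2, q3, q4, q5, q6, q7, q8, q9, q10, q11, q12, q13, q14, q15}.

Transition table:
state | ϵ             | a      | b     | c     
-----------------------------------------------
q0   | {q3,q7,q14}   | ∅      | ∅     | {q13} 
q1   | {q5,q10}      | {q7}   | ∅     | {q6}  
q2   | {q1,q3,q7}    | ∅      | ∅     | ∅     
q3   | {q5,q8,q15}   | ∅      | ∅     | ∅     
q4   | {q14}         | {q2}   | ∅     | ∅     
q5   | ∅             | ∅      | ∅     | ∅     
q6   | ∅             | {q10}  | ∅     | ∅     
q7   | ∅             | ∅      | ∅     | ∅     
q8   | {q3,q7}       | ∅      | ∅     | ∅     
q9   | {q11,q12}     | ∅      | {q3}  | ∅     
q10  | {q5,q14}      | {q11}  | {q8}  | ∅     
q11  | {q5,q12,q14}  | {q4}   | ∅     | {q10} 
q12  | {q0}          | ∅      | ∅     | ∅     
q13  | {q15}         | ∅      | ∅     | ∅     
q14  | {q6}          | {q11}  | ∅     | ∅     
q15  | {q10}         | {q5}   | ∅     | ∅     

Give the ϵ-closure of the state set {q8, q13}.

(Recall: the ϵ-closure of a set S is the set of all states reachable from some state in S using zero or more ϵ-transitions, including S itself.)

Start with {q8, q13}.
From q8 via ϵ: add q3, q7.
From q13 via ϵ: add q15.
From q3 via ϵ: add q5.
From q15 via ϵ: add q10.
From q10 via ϵ: add q14.
From q14 via ϵ: add q6.
No new states can be added; the closed set is {q3, q5, q6, q7, q8, q10, q13, q14, q15}.

{q3, q5, q6, q7, q8, q10, q13, q14, q15}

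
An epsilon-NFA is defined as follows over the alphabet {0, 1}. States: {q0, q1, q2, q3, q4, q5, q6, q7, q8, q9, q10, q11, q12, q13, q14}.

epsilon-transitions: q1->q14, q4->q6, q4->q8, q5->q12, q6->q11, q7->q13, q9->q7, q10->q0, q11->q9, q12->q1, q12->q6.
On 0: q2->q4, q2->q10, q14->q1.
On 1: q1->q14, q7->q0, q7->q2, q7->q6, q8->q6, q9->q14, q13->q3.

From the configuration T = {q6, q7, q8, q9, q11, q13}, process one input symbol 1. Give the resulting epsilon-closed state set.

{q0, q2, q3, q6, q7, q9, q11, q13, q14}

q7 on 1 → {q0, q2, q6}.
q8 on 1 → {q6}.
q9 on 1 → {q14}.
q13 on 1 → {q3}.
No 1-transition from q6, q11.
Union after reading 1: {q0, q2, q3, q6, q14}.
Now take the epsilon-closure:
From q6 via epsilon: add q11.
From q11 via epsilon: add q9.
From q9 via epsilon: add q7.
From q7 via epsilon: add q13.
No new states can be added; the closed set is {q0, q2, q3, q6, q7, q9, q11, q13, q14}.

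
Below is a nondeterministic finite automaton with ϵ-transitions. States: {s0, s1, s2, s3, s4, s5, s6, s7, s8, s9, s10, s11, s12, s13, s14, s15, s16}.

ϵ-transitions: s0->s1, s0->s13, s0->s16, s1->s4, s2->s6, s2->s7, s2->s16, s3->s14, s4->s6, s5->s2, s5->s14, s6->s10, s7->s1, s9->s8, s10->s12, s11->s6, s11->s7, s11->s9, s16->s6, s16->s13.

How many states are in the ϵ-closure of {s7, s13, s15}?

8

Start with {s7, s13, s15}.
From s7 via ϵ: add s1.
From s1 via ϵ: add s4.
From s4 via ϵ: add s6.
From s6 via ϵ: add s10.
From s10 via ϵ: add s12.
ϵ-closure = {s1, s4, s6, s7, s10, s12, s13, s15}, which has 8 states.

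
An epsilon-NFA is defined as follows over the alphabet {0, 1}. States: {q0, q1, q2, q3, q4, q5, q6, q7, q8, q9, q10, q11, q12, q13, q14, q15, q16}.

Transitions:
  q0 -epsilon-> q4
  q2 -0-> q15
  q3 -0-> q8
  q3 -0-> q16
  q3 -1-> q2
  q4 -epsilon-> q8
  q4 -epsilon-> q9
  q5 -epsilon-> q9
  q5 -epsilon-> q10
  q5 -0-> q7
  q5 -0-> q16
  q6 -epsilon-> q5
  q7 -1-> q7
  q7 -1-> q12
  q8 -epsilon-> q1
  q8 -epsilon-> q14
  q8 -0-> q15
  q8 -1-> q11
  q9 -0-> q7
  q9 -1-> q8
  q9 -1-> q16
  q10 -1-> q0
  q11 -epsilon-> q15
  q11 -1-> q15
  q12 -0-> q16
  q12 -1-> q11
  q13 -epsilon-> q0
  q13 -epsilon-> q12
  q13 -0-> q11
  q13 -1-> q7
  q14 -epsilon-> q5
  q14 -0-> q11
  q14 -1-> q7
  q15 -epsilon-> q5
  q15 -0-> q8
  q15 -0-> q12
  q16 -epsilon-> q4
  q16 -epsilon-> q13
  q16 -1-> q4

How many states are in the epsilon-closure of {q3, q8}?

7

Start with {q3, q8}.
From q8 via epsilon: add q1, q14.
From q14 via epsilon: add q5.
From q5 via epsilon: add q9, q10.
epsilon-closure = {q1, q3, q5, q8, q9, q10, q14}, which has 7 states.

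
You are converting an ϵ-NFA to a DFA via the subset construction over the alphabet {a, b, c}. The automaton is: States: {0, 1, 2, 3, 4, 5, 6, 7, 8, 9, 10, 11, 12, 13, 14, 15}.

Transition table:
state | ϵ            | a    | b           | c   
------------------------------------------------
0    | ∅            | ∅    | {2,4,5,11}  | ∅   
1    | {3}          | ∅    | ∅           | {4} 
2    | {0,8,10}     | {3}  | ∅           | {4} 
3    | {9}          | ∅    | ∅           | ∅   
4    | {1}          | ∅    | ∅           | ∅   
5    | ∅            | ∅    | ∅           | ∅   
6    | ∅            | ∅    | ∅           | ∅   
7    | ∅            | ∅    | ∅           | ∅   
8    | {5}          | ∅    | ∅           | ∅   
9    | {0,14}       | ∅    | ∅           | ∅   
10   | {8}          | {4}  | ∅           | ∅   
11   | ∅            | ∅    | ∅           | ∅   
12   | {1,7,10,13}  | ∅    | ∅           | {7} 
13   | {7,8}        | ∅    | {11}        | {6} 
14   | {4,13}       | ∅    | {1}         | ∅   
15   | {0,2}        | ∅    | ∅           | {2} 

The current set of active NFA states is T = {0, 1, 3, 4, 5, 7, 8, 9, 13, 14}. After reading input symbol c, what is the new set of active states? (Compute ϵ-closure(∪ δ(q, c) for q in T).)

{0, 1, 3, 4, 5, 6, 7, 8, 9, 13, 14}

1 on c → {4}.
13 on c → {6}.
No c-transition from 0, 3, 4, 5, 7, 8, 9, 14.
Union after reading c: {4, 6}.
Now take the ϵ-closure:
From 4 via ϵ: add 1.
From 1 via ϵ: add 3.
From 3 via ϵ: add 9.
From 9 via ϵ: add 0, 14.
From 14 via ϵ: add 13.
From 13 via ϵ: add 7, 8.
From 8 via ϵ: add 5.
No new states can be added; the closed set is {0, 1, 3, 4, 5, 6, 7, 8, 9, 13, 14}.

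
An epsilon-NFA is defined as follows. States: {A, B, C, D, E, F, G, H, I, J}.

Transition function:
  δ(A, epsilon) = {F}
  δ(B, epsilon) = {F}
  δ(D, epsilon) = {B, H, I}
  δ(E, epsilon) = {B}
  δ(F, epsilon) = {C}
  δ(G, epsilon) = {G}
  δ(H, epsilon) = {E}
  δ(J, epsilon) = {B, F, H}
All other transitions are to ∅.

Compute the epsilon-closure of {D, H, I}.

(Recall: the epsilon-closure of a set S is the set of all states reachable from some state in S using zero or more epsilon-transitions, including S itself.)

Start with {D, H, I}.
From D via epsilon: add B.
From H via epsilon: add E.
From B via epsilon: add F.
From F via epsilon: add C.
No new states can be added; the closed set is {B, C, D, E, F, H, I}.

{B, C, D, E, F, H, I}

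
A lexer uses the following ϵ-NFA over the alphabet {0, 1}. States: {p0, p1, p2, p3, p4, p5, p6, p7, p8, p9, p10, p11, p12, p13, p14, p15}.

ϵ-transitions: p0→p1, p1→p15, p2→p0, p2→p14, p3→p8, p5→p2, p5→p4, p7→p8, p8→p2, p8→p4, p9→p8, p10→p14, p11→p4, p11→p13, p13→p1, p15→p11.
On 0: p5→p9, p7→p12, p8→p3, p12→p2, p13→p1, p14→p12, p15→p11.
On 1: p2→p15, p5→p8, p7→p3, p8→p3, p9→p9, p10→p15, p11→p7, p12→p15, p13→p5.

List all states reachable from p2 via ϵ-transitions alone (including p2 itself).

Start with {p2}.
From p2 via ϵ: add p0, p14.
From p0 via ϵ: add p1.
From p1 via ϵ: add p15.
From p15 via ϵ: add p11.
From p11 via ϵ: add p4, p13.
No new states can be added; the closed set is {p0, p1, p2, p4, p11, p13, p14, p15}.

{p0, p1, p2, p4, p11, p13, p14, p15}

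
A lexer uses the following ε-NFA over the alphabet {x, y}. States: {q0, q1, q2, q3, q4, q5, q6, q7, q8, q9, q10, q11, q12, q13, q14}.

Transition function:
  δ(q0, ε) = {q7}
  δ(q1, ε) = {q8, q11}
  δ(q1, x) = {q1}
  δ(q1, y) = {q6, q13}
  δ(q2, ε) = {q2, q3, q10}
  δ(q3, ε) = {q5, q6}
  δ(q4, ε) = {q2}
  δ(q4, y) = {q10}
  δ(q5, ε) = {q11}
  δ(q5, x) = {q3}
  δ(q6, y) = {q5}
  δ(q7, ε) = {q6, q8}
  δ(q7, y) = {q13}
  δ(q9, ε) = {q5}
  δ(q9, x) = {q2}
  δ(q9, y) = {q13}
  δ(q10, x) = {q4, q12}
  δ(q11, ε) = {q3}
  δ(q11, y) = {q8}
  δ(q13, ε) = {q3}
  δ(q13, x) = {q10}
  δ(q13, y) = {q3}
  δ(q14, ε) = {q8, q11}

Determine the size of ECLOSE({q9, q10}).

6

Start with {q9, q10}.
From q9 via ε: add q5.
From q5 via ε: add q11.
From q11 via ε: add q3.
From q3 via ε: add q6.
ε-closure = {q3, q5, q6, q9, q10, q11}, which has 6 states.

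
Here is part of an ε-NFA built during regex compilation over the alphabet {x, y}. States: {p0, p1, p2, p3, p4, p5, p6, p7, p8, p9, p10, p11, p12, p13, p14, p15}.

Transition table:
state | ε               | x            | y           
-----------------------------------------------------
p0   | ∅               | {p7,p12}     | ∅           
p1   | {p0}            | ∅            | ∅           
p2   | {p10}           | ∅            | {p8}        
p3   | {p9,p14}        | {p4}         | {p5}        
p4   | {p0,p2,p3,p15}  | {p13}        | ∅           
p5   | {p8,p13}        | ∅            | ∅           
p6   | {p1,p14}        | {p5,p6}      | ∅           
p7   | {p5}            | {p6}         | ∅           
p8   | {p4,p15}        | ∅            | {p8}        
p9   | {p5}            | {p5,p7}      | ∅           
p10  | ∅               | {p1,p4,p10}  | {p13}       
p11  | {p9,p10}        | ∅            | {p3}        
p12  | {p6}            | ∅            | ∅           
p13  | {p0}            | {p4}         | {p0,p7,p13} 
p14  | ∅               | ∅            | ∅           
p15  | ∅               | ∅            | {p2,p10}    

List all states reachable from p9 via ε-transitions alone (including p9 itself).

{p0, p2, p3, p4, p5, p8, p9, p10, p13, p14, p15}

Start with {p9}.
From p9 via ε: add p5.
From p5 via ε: add p8, p13.
From p8 via ε: add p4, p15.
From p13 via ε: add p0.
From p4 via ε: add p2, p3.
From p2 via ε: add p10.
From p3 via ε: add p14.
No new states can be added; the closed set is {p0, p2, p3, p4, p5, p8, p9, p10, p13, p14, p15}.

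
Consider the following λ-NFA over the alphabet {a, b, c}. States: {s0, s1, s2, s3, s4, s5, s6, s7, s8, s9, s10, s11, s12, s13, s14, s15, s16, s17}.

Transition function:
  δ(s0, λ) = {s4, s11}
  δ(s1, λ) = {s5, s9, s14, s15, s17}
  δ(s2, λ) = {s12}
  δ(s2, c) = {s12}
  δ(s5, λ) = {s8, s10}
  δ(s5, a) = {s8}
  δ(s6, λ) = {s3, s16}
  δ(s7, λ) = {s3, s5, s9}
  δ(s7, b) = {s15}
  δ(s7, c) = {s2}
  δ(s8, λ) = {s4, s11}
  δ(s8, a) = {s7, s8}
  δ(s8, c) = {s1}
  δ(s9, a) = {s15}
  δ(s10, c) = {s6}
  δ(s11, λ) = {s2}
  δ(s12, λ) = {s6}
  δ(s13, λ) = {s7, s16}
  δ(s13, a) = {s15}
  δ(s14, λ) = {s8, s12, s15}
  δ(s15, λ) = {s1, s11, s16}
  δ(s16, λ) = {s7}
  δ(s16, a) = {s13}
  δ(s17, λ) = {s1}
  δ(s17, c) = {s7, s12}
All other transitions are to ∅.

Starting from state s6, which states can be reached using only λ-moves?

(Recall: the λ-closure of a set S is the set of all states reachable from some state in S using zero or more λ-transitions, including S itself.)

Start with {s6}.
From s6 via λ: add s3, s16.
From s16 via λ: add s7.
From s7 via λ: add s5, s9.
From s5 via λ: add s8, s10.
From s8 via λ: add s4, s11.
From s11 via λ: add s2.
From s2 via λ: add s12.
No new states can be added; the closed set is {s2, s3, s4, s5, s6, s7, s8, s9, s10, s11, s12, s16}.

{s2, s3, s4, s5, s6, s7, s8, s9, s10, s11, s12, s16}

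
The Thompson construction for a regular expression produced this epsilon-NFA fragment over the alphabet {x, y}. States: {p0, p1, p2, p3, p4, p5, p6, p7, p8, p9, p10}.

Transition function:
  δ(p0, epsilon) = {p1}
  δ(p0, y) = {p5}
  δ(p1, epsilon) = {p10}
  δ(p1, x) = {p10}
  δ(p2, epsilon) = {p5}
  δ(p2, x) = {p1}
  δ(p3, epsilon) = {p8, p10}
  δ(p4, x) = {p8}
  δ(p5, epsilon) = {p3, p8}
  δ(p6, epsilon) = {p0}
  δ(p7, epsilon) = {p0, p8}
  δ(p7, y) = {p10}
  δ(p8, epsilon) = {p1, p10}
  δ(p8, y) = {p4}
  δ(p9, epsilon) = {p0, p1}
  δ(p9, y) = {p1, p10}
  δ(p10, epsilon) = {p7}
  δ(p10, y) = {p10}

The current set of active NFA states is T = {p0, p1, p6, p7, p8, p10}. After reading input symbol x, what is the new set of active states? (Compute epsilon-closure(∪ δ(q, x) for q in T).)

p1 on x → {p10}.
No x-transition from p0, p6, p7, p8, p10.
Union after reading x: {p10}.
Now take the epsilon-closure:
From p10 via epsilon: add p7.
From p7 via epsilon: add p0, p8.
From p0 via epsilon: add p1.
No new states can be added; the closed set is {p0, p1, p7, p8, p10}.

{p0, p1, p7, p8, p10}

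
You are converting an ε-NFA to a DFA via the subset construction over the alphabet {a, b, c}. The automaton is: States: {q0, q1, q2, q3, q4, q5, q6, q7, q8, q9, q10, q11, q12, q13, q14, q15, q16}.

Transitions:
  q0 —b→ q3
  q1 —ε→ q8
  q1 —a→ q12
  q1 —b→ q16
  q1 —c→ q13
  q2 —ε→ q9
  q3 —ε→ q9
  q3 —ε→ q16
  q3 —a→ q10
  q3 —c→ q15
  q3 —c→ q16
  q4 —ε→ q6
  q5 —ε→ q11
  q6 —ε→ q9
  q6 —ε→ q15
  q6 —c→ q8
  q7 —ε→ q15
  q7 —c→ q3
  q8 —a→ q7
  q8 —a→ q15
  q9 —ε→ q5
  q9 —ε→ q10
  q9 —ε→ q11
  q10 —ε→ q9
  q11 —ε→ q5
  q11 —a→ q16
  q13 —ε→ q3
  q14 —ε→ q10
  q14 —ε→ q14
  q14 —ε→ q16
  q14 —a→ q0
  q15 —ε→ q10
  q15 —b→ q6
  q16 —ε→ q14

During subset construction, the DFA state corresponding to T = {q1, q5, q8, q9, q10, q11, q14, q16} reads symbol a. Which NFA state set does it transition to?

{q0, q5, q7, q9, q10, q11, q12, q14, q15, q16}

q1 on a → {q12}.
q8 on a → {q7, q15}.
q11 on a → {q16}.
q14 on a → {q0}.
No a-transition from q5, q9, q10, q16.
Union after reading a: {q0, q7, q12, q15, q16}.
Now take the ε-closure:
From q15 via ε: add q10.
From q16 via ε: add q14.
From q10 via ε: add q9.
From q9 via ε: add q5, q11.
No new states can be added; the closed set is {q0, q5, q7, q9, q10, q11, q12, q14, q15, q16}.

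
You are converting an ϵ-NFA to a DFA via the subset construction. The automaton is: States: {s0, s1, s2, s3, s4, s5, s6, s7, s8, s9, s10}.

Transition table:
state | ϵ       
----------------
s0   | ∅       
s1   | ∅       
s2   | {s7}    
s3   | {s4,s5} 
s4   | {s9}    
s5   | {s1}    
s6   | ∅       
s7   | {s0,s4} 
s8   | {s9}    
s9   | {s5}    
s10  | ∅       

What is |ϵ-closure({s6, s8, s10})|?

Start with {s6, s8, s10}.
From s8 via ϵ: add s9.
From s9 via ϵ: add s5.
From s5 via ϵ: add s1.
ϵ-closure = {s1, s5, s6, s8, s9, s10}, which has 6 states.

6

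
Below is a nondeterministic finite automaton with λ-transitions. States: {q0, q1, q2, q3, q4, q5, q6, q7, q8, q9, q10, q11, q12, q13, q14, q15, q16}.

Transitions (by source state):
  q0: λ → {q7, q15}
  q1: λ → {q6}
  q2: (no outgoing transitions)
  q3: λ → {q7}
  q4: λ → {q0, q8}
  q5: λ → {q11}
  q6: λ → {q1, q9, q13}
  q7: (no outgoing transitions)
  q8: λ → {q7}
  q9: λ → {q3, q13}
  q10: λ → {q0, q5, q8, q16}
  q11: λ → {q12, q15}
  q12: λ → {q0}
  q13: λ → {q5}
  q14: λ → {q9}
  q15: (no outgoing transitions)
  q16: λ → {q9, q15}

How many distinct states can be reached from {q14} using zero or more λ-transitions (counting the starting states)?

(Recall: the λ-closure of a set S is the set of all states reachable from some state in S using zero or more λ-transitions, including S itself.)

Start with {q14}.
From q14 via λ: add q9.
From q9 via λ: add q3, q13.
From q3 via λ: add q7.
From q13 via λ: add q5.
From q5 via λ: add q11.
From q11 via λ: add q12, q15.
From q12 via λ: add q0.
λ-closure = {q0, q3, q5, q7, q9, q11, q12, q13, q14, q15}, which has 10 states.

10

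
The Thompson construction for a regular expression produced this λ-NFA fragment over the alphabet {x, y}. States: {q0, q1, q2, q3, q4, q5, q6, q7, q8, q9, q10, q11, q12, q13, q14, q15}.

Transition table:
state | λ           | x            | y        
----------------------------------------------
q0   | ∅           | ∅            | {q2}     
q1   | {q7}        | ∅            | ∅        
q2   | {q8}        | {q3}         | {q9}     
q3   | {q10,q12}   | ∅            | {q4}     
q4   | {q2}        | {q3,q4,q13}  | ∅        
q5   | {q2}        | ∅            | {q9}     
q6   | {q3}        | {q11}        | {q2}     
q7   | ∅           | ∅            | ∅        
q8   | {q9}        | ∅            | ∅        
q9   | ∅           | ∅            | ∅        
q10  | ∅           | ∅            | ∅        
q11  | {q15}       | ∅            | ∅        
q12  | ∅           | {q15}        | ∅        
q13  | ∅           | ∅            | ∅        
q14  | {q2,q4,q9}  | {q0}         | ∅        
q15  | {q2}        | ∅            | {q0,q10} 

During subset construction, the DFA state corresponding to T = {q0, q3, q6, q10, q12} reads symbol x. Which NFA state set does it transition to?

{q2, q8, q9, q11, q15}

q6 on x → {q11}.
q12 on x → {q15}.
No x-transition from q0, q3, q10.
Union after reading x: {q11, q15}.
Now take the λ-closure:
From q15 via λ: add q2.
From q2 via λ: add q8.
From q8 via λ: add q9.
No new states can be added; the closed set is {q2, q8, q9, q11, q15}.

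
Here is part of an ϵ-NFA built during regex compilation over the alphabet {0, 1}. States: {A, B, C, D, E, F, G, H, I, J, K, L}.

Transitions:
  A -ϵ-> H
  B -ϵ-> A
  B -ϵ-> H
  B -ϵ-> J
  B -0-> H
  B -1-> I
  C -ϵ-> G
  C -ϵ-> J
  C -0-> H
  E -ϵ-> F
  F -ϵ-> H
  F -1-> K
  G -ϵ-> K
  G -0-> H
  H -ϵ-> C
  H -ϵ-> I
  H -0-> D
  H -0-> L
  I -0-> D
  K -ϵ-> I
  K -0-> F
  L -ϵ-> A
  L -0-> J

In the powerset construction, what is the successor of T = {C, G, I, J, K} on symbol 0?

C on 0 → {H}.
G on 0 → {H}.
I on 0 → {D}.
K on 0 → {F}.
No 0-transition from J.
Union after reading 0: {D, F, H}.
Now take the ϵ-closure:
From H via ϵ: add C, I.
From C via ϵ: add G, J.
From G via ϵ: add K.
No new states can be added; the closed set is {C, D, F, G, H, I, J, K}.

{C, D, F, G, H, I, J, K}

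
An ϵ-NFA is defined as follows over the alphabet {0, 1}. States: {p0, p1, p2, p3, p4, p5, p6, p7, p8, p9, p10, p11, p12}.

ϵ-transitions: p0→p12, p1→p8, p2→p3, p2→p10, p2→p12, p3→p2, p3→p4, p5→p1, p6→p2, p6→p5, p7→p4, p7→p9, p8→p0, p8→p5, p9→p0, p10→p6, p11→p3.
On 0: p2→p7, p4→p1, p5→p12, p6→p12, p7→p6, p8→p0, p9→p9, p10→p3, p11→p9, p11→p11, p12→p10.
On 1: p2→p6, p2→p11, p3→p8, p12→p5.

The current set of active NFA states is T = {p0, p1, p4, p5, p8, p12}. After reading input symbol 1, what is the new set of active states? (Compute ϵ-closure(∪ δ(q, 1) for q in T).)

p12 on 1 → {p5}.
No 1-transition from p0, p1, p4, p5, p8.
Union after reading 1: {p5}.
Now take the ϵ-closure:
From p5 via ϵ: add p1.
From p1 via ϵ: add p8.
From p8 via ϵ: add p0.
From p0 via ϵ: add p12.
No new states can be added; the closed set is {p0, p1, p5, p8, p12}.

{p0, p1, p5, p8, p12}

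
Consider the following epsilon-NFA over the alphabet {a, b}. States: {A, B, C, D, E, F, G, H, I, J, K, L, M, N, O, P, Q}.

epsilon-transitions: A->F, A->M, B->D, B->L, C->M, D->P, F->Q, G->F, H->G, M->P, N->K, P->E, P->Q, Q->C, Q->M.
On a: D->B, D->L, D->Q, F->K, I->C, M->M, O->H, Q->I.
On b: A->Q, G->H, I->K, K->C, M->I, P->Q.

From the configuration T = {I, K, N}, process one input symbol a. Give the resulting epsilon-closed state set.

{C, E, M, P, Q}

I on a → {C}.
No a-transition from K, N.
Union after reading a: {C}.
Now take the epsilon-closure:
From C via epsilon: add M.
From M via epsilon: add P.
From P via epsilon: add E, Q.
No new states can be added; the closed set is {C, E, M, P, Q}.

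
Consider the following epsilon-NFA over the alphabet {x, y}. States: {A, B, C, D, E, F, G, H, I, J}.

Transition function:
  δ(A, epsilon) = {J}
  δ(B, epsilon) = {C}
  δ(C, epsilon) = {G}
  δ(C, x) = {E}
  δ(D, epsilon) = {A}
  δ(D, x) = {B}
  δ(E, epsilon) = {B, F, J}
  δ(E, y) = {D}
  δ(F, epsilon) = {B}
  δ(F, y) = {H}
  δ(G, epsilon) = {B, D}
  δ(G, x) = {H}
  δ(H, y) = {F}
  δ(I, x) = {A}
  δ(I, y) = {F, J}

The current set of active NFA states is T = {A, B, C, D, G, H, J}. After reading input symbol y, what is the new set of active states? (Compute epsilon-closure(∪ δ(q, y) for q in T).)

{A, B, C, D, F, G, J}

H on y → {F}.
No y-transition from A, B, C, D, G, J.
Union after reading y: {F}.
Now take the epsilon-closure:
From F via epsilon: add B.
From B via epsilon: add C.
From C via epsilon: add G.
From G via epsilon: add D.
From D via epsilon: add A.
From A via epsilon: add J.
No new states can be added; the closed set is {A, B, C, D, F, G, J}.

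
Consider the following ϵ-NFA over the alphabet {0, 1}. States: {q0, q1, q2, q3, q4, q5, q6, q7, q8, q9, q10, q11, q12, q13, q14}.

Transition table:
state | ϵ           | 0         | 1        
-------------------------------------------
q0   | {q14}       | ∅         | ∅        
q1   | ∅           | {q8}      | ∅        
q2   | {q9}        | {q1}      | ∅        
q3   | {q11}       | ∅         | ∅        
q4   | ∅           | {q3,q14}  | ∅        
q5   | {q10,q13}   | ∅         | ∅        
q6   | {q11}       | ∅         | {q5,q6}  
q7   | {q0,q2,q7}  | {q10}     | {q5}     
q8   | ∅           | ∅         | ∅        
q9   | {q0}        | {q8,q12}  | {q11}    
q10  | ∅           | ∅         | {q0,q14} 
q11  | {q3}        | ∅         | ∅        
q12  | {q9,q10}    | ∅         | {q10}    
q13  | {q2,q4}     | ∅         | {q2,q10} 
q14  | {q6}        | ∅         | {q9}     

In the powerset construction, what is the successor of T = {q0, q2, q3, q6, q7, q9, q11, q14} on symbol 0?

{q0, q1, q3, q6, q8, q9, q10, q11, q12, q14}

q2 on 0 → {q1}.
q7 on 0 → {q10}.
q9 on 0 → {q8, q12}.
No 0-transition from q0, q3, q6, q11, q14.
Union after reading 0: {q1, q8, q10, q12}.
Now take the ϵ-closure:
From q12 via ϵ: add q9.
From q9 via ϵ: add q0.
From q0 via ϵ: add q14.
From q14 via ϵ: add q6.
From q6 via ϵ: add q11.
From q11 via ϵ: add q3.
No new states can be added; the closed set is {q0, q1, q3, q6, q8, q9, q10, q11, q12, q14}.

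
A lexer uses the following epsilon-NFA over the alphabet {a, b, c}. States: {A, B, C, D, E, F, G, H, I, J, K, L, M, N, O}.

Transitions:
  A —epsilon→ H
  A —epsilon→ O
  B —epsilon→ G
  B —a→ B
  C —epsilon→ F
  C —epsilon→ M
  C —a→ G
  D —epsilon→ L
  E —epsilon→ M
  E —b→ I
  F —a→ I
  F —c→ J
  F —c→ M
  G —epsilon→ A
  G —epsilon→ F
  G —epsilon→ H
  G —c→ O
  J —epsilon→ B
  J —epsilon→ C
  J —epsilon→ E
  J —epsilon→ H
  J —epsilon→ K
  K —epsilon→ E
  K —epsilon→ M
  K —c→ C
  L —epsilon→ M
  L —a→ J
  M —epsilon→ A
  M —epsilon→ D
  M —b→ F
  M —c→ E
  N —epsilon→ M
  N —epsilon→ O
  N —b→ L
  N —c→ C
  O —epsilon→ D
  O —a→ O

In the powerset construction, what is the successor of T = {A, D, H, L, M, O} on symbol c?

M on c → {E}.
No c-transition from A, D, H, L, O.
Union after reading c: {E}.
Now take the epsilon-closure:
From E via epsilon: add M.
From M via epsilon: add A, D.
From A via epsilon: add H, O.
From D via epsilon: add L.
No new states can be added; the closed set is {A, D, E, H, L, M, O}.

{A, D, E, H, L, M, O}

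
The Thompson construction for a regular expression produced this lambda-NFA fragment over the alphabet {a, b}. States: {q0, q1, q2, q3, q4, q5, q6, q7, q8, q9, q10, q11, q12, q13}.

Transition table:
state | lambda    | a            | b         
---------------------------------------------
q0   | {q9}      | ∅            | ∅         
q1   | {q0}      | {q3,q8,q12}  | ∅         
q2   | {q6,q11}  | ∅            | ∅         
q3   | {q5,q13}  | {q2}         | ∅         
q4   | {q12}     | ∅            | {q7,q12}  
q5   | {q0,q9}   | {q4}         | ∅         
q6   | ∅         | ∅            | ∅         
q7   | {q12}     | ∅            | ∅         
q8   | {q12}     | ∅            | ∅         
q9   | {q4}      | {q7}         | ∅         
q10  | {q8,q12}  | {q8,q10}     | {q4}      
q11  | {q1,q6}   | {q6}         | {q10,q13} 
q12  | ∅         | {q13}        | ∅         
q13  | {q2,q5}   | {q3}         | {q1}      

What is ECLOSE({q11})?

{q0, q1, q4, q6, q9, q11, q12}

Start with {q11}.
From q11 via lambda: add q1, q6.
From q1 via lambda: add q0.
From q0 via lambda: add q9.
From q9 via lambda: add q4.
From q4 via lambda: add q12.
No new states can be added; the closed set is {q0, q1, q4, q6, q9, q11, q12}.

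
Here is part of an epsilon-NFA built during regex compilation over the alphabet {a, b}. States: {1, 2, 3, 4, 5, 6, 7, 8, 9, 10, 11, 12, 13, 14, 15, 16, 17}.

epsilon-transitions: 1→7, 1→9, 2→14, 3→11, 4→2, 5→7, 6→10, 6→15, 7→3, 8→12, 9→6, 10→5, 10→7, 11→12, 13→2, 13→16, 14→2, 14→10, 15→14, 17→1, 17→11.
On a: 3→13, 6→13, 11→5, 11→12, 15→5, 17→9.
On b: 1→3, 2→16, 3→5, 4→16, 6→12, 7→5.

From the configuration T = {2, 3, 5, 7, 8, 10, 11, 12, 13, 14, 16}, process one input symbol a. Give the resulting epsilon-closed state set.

{2, 3, 5, 7, 10, 11, 12, 13, 14, 16}

3 on a → {13}.
11 on a → {5, 12}.
No a-transition from 2, 5, 7, 8, 10, 12, 13, 14, 16.
Union after reading a: {5, 12, 13}.
Now take the epsilon-closure:
From 5 via epsilon: add 7.
From 13 via epsilon: add 2, 16.
From 2 via epsilon: add 14.
From 7 via epsilon: add 3.
From 3 via epsilon: add 11.
From 14 via epsilon: add 10.
No new states can be added; the closed set is {2, 3, 5, 7, 10, 11, 12, 13, 14, 16}.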